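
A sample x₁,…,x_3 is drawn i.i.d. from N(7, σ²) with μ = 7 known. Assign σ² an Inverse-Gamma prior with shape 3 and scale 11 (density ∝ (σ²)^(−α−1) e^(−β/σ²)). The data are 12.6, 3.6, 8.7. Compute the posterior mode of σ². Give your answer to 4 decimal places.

Sum of squared deviations about the known mean: SS = (12.6−7)² + (3.6−7)² + (8.7−7)² = 45.81.
The Normal likelihood contributes (σ²)^(−n/2) exp(−SS/(2σ²)), so the posterior is Inverse-Gamma(α + n/2, β + SS/2) = Inverse-Gamma(4.5, 33.905).
The mode of Inverse-Gamma(a, b) is b/(a+1) = 33.905/5.5 ≈ 6.1645.

σ̂²_MAP = 6.1645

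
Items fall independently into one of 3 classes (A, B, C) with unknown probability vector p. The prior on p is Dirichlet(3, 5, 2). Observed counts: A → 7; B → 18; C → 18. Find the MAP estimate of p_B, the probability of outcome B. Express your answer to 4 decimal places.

MAP estimate of p_B = 0.4400

The posterior is Dirichlet(αᵢ + nᵢ) = Dirichlet(10, 23, 20).
For a Dirichlet(a₁,…,a_K) with all aᵢ > 1, the mode has j-th component (aⱼ − 1)/(Σaᵢ − K).
Here Σaᵢ = 53 and K = 3, so p_B = (23 − 1)/(53 − 3) = 22/50 ≈ 0.4400.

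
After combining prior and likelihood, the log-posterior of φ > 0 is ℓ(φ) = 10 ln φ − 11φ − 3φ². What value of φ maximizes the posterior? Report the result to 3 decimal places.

ℓ'(φ) = 10/φ − 11 − 6φ. Setting this to zero and multiplying by φ: 6φ² + 11φ − 10 = 0.
φ = (−11 + √(11² + 4·6·10)) / (2·6) = (−11 + √361) / 12 = (−11 + 19)/12 = 2/3.
ℓ''(φ) = −10/φ² − 6 < 0, confirming a maximum.

φ̂_MAP = 0.667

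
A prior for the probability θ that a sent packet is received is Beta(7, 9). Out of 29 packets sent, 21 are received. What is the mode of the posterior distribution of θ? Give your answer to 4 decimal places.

θ̂_MAP = 0.6279

Prior: Beta(7, 9).
Data: 21 successes in 29 trials. The binomial likelihood contributes θ^21(1−θ)^8, so the posterior is Beta(7+21, 9+8) = Beta(28, 17).
For Beta(a, b) with a, b > 1 the mode is (a−1)/(a+b−2) = 27/43 ≈ 0.6279.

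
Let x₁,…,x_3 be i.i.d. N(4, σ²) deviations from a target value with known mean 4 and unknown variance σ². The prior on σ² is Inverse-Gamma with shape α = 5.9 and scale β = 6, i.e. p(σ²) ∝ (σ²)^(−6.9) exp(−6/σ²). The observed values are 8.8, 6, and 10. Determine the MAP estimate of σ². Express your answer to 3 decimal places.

σ̂²_MAP = 4.467

Sum of squared deviations about the known mean: SS = (8.8−4)² + (6−4)² + (10−4)² = 63.04.
The Normal likelihood contributes (σ²)^(−n/2) exp(−SS/(2σ²)), so the posterior is Inverse-Gamma(α + n/2, β + SS/2) = Inverse-Gamma(7.4, 37.52).
The mode of Inverse-Gamma(a, b) is b/(a+1) = 37.52/8.4 ≈ 4.467.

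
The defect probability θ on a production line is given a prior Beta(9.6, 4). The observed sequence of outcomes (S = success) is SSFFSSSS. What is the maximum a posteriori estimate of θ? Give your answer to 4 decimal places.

Prior: Beta(9.6, 4).
Data: 6 successes in 8 trials (from the sequence). The binomial likelihood contributes θ^6(1−θ)^2, so the posterior is Beta(9.6+6, 4+2) = Beta(15.6, 6).
For Beta(a, b) with a, b > 1 the mode is (a−1)/(a+b−2) = 14.6/19.6 ≈ 0.7449.

θ̂_MAP = 0.7449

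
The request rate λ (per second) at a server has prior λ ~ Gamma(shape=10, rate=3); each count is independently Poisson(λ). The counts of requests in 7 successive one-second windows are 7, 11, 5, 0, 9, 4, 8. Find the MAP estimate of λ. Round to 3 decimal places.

λ̂_MAP = 5.300

Σxᵢ = 7+11+5+0+9+4+8 = 44, with n = 7.
Posterior ∝ λ^9e^(−3λ) · λ^44e^(−7λ) = λ^53e^(−10λ), i.e. Gamma(shape=54, rate=10).
The mode of a Gamma(a, b) with a ≥ 1 (shape–rate) is (a−1)/b = 53/10 ≈ 5.300.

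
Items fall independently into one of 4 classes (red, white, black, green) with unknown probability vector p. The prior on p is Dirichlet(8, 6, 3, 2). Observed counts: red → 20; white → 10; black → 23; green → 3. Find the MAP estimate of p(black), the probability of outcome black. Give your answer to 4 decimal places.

MAP estimate of p(black) = 0.3521

The posterior is Dirichlet(αᵢ + nᵢ) = Dirichlet(28, 16, 26, 5).
For a Dirichlet(a₁,…,a_K) with all aᵢ > 1, the mode has j-th component (aⱼ − 1)/(Σaᵢ − K).
Here Σaᵢ = 75 and K = 4, so p(black) = (26 − 1)/(75 − 4) = 25/71 ≈ 0.3521.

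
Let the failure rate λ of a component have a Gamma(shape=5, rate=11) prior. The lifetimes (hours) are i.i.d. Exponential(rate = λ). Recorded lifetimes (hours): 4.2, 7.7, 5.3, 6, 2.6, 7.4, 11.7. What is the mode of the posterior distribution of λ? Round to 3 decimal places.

The Exponential(rate=λ) likelihood is ∝ λ^n e^(−λΣtᵢ). Here n = 7 and Σtᵢ = 4.2 + 7.7 + 5.3 + 6 + 2.6 + 7.4 + 11.7 = 44.9.
Posterior ∝ λ^4e^(−11λ) · λ^7e^(−44.9λ) = λ^11e^(−55.9λ), i.e. Gamma(12, 55.9).
Mode = (a−1)/b = 11/55.9 ≈ 0.197.

λ̂_MAP = 0.197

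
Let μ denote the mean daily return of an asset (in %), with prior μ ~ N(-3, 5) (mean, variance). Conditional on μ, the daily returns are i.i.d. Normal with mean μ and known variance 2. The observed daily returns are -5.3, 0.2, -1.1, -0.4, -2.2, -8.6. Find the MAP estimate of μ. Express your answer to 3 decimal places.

μ̂_MAP = -2.906

n = 6; x̄ = ((-5.3) + 0.2 + (-1.1) + (-0.4) + (-2.2) + (-8.6))/6 = -17.4/6 = -2.9.
For a Normal prior and Normal likelihood with known variance, the posterior is Normal; its mode equals its mean, the precision-weighted average.
Prior precision 1/σ₀² = 1/5 = 0.2; data precision n/σ² = 6/2 = 3.
μ̂ = (0.2·(-3) + 3·(-2.9)) / (0.2 + 3) = (-9.3)/3.2 = -2.90625 ≈ -2.906.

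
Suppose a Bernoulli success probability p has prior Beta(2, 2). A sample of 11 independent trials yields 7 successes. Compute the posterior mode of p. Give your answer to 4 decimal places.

p̂_MAP = 0.6154

Prior: Beta(2, 2).
Data: 7 successes in 11 trials. The binomial likelihood contributes p^7(1−p)^4, so the posterior is Beta(2+7, 2+4) = Beta(9, 6).
For Beta(a, b) with a, b > 1 the mode is (a−1)/(a+b−2) = 8/13 ≈ 0.6154.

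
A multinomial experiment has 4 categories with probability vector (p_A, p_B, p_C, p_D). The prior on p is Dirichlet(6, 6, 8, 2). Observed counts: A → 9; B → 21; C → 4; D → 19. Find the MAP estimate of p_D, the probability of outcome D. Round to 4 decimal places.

The posterior is Dirichlet(αᵢ + nᵢ) = Dirichlet(15, 27, 12, 21).
For a Dirichlet(a₁,…,a_K) with all aᵢ > 1, the mode has j-th component (aⱼ − 1)/(Σaᵢ − K).
Here Σaᵢ = 75 and K = 4, so p_D = (21 − 1)/(75 − 4) = 20/71 ≈ 0.2817.

MAP estimate of p_D = 0.2817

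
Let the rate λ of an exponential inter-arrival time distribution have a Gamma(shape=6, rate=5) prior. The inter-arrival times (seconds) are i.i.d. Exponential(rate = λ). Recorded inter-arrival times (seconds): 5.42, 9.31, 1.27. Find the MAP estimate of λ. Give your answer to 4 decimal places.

λ̂_MAP = 0.3810

The Exponential(rate=λ) likelihood is ∝ λ^n e^(−λΣtᵢ). Here n = 3 and Σtᵢ = 5.42 + 9.31 + 1.27 = 16.
Posterior ∝ λ^5e^(−5λ) · λ^3e^(−16λ) = λ^8e^(−21λ), i.e. Gamma(9, 21).
Mode = (a−1)/b = 8/21 ≈ 0.3810.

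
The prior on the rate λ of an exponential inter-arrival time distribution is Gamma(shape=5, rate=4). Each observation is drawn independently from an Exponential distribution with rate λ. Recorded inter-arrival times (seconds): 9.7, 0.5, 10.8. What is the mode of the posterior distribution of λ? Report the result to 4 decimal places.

λ̂_MAP = 0.2800

The Exponential(rate=λ) likelihood is ∝ λ^n e^(−λΣtᵢ). Here n = 3 and Σtᵢ = 9.7 + 0.5 + 10.8 = 21.
Posterior ∝ λ^4e^(−4λ) · λ^3e^(−21λ) = λ^7e^(−25λ), i.e. Gamma(8, 25).
Mode = (a−1)/b = 7/25 ≈ 0.2800.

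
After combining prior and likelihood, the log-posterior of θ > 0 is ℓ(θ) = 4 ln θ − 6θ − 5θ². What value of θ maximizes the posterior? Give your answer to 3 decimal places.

ℓ'(θ) = 4/θ − 6 − 10θ. Setting this to zero and multiplying by θ: 10θ² + 6θ − 4 = 0.
θ = (−6 + √(6² + 4·10·4)) / (2·10) = (−6 + √196) / 20 = (−6 + 14)/20 = 2/5.
ℓ''(θ) = −4/θ² − 10 < 0, confirming a maximum.

θ̂_MAP = 0.400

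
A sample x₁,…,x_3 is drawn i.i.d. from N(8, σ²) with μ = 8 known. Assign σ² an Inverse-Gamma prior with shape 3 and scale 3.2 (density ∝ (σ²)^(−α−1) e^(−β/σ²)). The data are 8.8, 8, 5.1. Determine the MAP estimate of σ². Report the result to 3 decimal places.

Sum of squared deviations about the known mean: SS = (8.8−8)² + (8−8)² + (5.1−8)² = 9.05.
The Normal likelihood contributes (σ²)^(−n/2) exp(−SS/(2σ²)), so the posterior is Inverse-Gamma(α + n/2, β + SS/2) = Inverse-Gamma(4.5, 7.725).
The mode of Inverse-Gamma(a, b) is b/(a+1) = 7.725/5.5 ≈ 1.405.

σ̂²_MAP = 1.405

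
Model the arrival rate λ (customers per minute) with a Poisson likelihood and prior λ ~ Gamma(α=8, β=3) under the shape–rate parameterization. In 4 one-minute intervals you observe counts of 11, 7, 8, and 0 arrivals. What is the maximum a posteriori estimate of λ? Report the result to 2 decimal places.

Σxᵢ = 11+7+8+0 = 26, with n = 4.
Posterior ∝ λ^7e^(−3λ) · λ^26e^(−4λ) = λ^33e^(−7λ), i.e. Gamma(shape=34, rate=7).
The mode of a Gamma(a, b) with a ≥ 1 (shape–rate) is (a−1)/b = 33/7 ≈ 4.71.

λ̂_MAP = 4.71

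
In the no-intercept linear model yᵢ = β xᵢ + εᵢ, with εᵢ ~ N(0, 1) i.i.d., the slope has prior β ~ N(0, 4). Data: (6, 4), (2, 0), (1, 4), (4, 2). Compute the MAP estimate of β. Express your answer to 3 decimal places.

log p(β | y) = −Σ(yᵢ − βxᵢ)²/(2·1) − β²/(2·4) + const.
Setting the derivative to zero: Σxᵢ(yᵢ − βxᵢ)/1 − β/4 = 0, so β = Σxᵢyᵢ / (Σxᵢ² + σ²/τ²).
Σxᵢyᵢ = 6·4 + 2·0 + 1·4 + 4·2 = 36; Σxᵢ² = 57; σ²/τ² = 0.25.
β̂_MAP = 36 / (57 + 0.25) = 36/57.25 ≈ 0.629.

β̂_MAP = 0.629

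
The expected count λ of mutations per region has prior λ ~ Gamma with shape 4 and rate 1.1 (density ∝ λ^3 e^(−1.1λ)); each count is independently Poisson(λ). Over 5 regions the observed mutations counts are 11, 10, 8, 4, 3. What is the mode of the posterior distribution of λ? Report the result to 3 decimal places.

λ̂_MAP = 6.393

Σxᵢ = 11+10+8+4+3 = 36, with n = 5.
Posterior ∝ λ^3e^(−1.1λ) · λ^36e^(−5λ) = λ^39e^(−6.1λ), i.e. Gamma(shape=40, rate=6.1).
The mode of a Gamma(a, b) with a ≥ 1 (shape–rate) is (a−1)/b = 39/6.1 ≈ 6.393.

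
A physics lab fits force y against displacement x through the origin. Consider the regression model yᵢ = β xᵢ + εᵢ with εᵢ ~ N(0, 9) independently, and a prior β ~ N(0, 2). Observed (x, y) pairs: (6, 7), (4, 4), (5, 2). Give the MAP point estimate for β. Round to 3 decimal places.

log p(β | y) = −Σ(yᵢ − βxᵢ)²/(2·9) − β²/(2·2) + const.
Setting the derivative to zero: Σxᵢ(yᵢ − βxᵢ)/9 − β/2 = 0, so β = Σxᵢyᵢ / (Σxᵢ² + σ²/τ²).
Σxᵢyᵢ = 6·7 + 4·4 + 5·2 = 68; Σxᵢ² = 77; σ²/τ² = 4.5.
β̂_MAP = 68 / (77 + 4.5) = 68/81.5 ≈ 0.834.

β̂_MAP = 0.834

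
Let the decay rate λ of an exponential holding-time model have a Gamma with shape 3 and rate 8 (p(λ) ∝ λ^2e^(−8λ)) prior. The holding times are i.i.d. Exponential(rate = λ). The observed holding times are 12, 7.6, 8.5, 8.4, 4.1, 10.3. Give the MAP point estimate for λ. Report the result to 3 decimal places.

λ̂_MAP = 0.136

The Exponential(rate=λ) likelihood is ∝ λ^n e^(−λΣtᵢ). Here n = 6 and Σtᵢ = 12 + 7.6 + 8.5 + 8.4 + 4.1 + 10.3 = 50.9.
Posterior ∝ λ^2e^(−8λ) · λ^6e^(−50.9λ) = λ^8e^(−58.9λ), i.e. Gamma(9, 58.9).
Mode = (a−1)/b = 8/58.9 ≈ 0.136.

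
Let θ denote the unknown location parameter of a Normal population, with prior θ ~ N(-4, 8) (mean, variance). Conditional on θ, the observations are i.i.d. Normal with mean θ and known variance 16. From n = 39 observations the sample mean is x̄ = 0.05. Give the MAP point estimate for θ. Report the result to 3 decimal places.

θ̂_MAP = -0.148

n = 39, x̄ = 0.05.
For a Normal prior and Normal likelihood with known variance, the posterior is Normal; its mode equals its mean, the precision-weighted average.
Prior precision 1/σ₀² = 1/8 = 0.125; data precision n/σ² = 39/16 = 2.4375.
θ̂ = (0.125·(-4) + 2.4375·0.05) / (0.125 + 2.4375) = (-0.378125)/2.5625 = -121/820 ≈ -0.148.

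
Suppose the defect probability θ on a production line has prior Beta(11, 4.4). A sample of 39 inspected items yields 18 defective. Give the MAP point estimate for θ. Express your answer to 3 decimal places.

θ̂_MAP = 0.534

Prior: Beta(11, 4.4).
Data: 18 successes in 39 trials. The binomial likelihood contributes θ^18(1−θ)^21, so the posterior is Beta(11+18, 4.4+21) = Beta(29, 25.4).
For Beta(a, b) with a, b > 1 the mode is (a−1)/(a+b−2) = 28/52.4 ≈ 0.534.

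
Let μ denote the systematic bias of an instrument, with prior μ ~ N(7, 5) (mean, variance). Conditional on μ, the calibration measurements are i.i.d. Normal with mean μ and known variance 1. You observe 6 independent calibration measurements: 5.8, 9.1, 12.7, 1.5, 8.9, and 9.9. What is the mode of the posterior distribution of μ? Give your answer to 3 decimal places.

n = 6; x̄ = (5.8 + 9.1 + 12.7 + 1.5 + 8.9 + 9.9)/6 = 47.9/6 = 479/60 ≈ 7.9833.
For a Normal prior and Normal likelihood with known variance, the posterior is Normal; its mode equals its mean, the precision-weighted average.
Prior precision 1/σ₀² = 1/5 = 0.2; data precision n/σ² = 6/1 = 6.
μ̂ = (0.2·7 + 6·(479/60)) / (0.2 + 6) = 49.3/6.2 = 493/62 ≈ 7.952.

μ̂_MAP = 7.952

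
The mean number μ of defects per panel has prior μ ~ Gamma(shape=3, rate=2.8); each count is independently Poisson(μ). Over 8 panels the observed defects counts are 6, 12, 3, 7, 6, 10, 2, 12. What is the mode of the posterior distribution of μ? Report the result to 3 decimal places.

Σxᵢ = 6+12+3+7+6+10+2+12 = 58, with n = 8.
Posterior ∝ μ^2e^(−2.8μ) · μ^58e^(−8μ) = μ^60e^(−10.8μ), i.e. Gamma(shape=61, rate=10.8).
The mode of a Gamma(a, b) with a ≥ 1 (shape–rate) is (a−1)/b = 60/10.8 ≈ 5.556.

μ̂_MAP = 5.556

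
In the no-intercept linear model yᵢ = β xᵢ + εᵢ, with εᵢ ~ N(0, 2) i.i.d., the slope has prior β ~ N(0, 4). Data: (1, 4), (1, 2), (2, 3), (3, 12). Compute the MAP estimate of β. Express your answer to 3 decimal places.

log p(β | y) = −Σ(yᵢ − βxᵢ)²/(2·2) − β²/(2·4) + const.
Setting the derivative to zero: Σxᵢ(yᵢ − βxᵢ)/2 − β/4 = 0, so β = Σxᵢyᵢ / (Σxᵢ² + σ²/τ²).
Σxᵢyᵢ = 1·4 + 1·2 + 2·3 + 3·12 = 48; Σxᵢ² = 15; σ²/τ² = 0.5.
β̂_MAP = 48 / (15 + 0.5) = 48/15.5 ≈ 3.097.

β̂_MAP = 3.097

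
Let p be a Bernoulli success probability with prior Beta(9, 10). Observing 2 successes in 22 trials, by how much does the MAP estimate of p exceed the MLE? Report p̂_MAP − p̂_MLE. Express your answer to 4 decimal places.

Posterior is Beta(11, 30); MAP = (11−1)/(41−2) = 10/39 ≈ 0.25641.
MLE ignores the prior: p̂_MLE = k/n = 2/22 ≈ 0.09091.
Difference = 10/39 − 2/22 = 71/429 ≈ 0.1655.

MAP − MLE = 0.1655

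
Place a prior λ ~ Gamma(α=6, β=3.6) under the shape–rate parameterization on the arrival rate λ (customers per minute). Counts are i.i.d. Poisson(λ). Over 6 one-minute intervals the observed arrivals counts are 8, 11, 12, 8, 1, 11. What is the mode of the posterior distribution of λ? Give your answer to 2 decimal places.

λ̂_MAP = 5.83

Σxᵢ = 8+11+12+8+1+11 = 51, with n = 6.
Posterior ∝ λ^5e^(−3.6λ) · λ^51e^(−6λ) = λ^56e^(−9.6λ), i.e. Gamma(shape=57, rate=9.6).
The mode of a Gamma(a, b) with a ≥ 1 (shape–rate) is (a−1)/b = 56/9.6 ≈ 5.83.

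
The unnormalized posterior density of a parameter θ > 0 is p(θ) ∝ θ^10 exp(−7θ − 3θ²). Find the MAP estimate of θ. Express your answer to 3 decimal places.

θ̂_MAP = 0.833

ℓ'(θ) = 10/θ − 7 − 6θ. Setting this to zero and multiplying by θ: 6θ² + 7θ − 10 = 0.
θ = (−7 + √(7² + 4·6·10)) / (2·6) = (−7 + √289) / 12 = (−7 + 17)/12 = 5/6.
ℓ''(θ) = −10/θ² − 6 < 0, confirming a maximum.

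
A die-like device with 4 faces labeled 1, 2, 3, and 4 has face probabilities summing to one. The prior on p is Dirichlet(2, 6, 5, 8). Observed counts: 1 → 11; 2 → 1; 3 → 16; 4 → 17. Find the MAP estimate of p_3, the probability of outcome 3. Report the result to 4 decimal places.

MAP estimate: 0.3226

The posterior is Dirichlet(αᵢ + nᵢ) = Dirichlet(13, 7, 21, 25).
For a Dirichlet(a₁,…,a_K) with all aᵢ > 1, the mode has j-th component (aⱼ − 1)/(Σaᵢ − K).
Here Σaᵢ = 66 and K = 4, so p_3 = (21 − 1)/(66 − 4) = 20/62 ≈ 0.3226.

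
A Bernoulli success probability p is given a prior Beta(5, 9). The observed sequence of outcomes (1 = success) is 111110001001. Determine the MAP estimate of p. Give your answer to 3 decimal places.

p̂_MAP = 0.458

Prior: Beta(5, 9).
Data: 7 successes in 12 trials (from the sequence). The binomial likelihood contributes p^7(1−p)^5, so the posterior is Beta(5+7, 9+5) = Beta(12, 14).
For Beta(a, b) with a, b > 1 the mode is (a−1)/(a+b−2) = 11/24 ≈ 0.458.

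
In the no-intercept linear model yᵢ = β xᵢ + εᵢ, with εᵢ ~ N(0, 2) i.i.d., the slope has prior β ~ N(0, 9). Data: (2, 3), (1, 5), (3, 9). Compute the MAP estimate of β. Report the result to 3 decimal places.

log p(β | y) = −Σ(yᵢ − βxᵢ)²/(2·2) − β²/(2·9) + const.
Setting the derivative to zero: Σxᵢ(yᵢ − βxᵢ)/2 − β/9 = 0, so β = Σxᵢyᵢ / (Σxᵢ² + σ²/τ²).
Σxᵢyᵢ = 2·3 + 1·5 + 3·9 = 38; Σxᵢ² = 14; σ²/τ² = 2/9.
β̂_MAP = 38 / (14 + 2/9) = 38/(128/9) = 171/64 ≈ 2.672.

β̂_MAP = 2.672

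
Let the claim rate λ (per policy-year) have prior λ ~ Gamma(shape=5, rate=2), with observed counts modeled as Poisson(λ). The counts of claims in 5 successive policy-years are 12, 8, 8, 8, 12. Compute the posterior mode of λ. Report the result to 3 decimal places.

Σxᵢ = 12+8+8+8+12 = 48, with n = 5.
Posterior ∝ λ^4e^(−2λ) · λ^48e^(−5λ) = λ^52e^(−7λ), i.e. Gamma(shape=53, rate=7).
The mode of a Gamma(a, b) with a ≥ 1 (shape–rate) is (a−1)/b = 52/7 ≈ 7.429.

λ̂_MAP = 7.429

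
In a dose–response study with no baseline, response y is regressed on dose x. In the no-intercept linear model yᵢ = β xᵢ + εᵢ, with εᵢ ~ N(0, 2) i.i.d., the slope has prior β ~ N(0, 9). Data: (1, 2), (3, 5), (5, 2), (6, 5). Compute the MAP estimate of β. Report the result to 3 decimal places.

log p(β | y) = −Σ(yᵢ − βxᵢ)²/(2·2) − β²/(2·9) + const.
Setting the derivative to zero: Σxᵢ(yᵢ − βxᵢ)/2 − β/9 = 0, so β = Σxᵢyᵢ / (Σxᵢ² + σ²/τ²).
Σxᵢyᵢ = 1·2 + 3·5 + 5·2 + 6·5 = 57; Σxᵢ² = 71; σ²/τ² = 2/9.
β̂_MAP = 57 / (71 + 2/9) = 57/(641/9) = 513/641 ≈ 0.800.

β̂_MAP = 0.800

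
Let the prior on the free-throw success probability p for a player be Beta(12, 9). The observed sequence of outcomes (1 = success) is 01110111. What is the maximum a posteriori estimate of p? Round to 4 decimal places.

p̂_MAP = 0.6296

Prior: Beta(12, 9).
Data: 6 successes in 8 trials (from the sequence). The binomial likelihood contributes p^6(1−p)^2, so the posterior is Beta(12+6, 9+2) = Beta(18, 11).
For Beta(a, b) with a, b > 1 the mode is (a−1)/(a+b−2) = 17/27 ≈ 0.6296.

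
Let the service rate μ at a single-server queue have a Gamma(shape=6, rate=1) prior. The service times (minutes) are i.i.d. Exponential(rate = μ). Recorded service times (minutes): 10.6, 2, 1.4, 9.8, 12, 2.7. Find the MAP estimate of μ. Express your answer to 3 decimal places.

The Exponential(rate=μ) likelihood is ∝ μ^n e^(−μΣtᵢ). Here n = 6 and Σtᵢ = 10.6 + 2 + 1.4 + 9.8 + 12 + 2.7 = 38.5.
Posterior ∝ μ^5e^(−1μ) · μ^6e^(−38.5μ) = μ^11e^(−39.5μ), i.e. Gamma(12, 39.5).
Mode = (a−1)/b = 11/39.5 ≈ 0.278.

μ̂_MAP = 0.278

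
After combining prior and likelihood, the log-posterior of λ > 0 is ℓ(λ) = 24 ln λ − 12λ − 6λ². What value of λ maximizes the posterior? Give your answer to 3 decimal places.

ℓ'(λ) = 24/λ − 12 − 12λ. Setting this to zero and multiplying by λ: 12λ² + 12λ − 24 = 0.
λ = (−12 + √(12² + 4·12·24)) / (2·12) = (−12 + √1296) / 24 = (−12 + 36)/24 = 1.
ℓ''(λ) = −24/λ² − 12 < 0, confirming a maximum.

λ̂_MAP = 1.000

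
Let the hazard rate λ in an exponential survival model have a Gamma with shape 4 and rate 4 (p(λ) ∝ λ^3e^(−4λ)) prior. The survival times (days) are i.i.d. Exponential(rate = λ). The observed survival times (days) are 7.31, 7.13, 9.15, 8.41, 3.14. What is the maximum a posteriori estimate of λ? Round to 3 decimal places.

The Exponential(rate=λ) likelihood is ∝ λ^n e^(−λΣtᵢ). Here n = 5 and Σtᵢ = 7.31 + 7.13 + 9.15 + 8.41 + 3.14 = 35.14.
Posterior ∝ λ^3e^(−4λ) · λ^5e^(−35.14λ) = λ^8e^(−39.14λ), i.e. Gamma(9, 39.14).
Mode = (a−1)/b = 8/39.14 ≈ 0.204.

λ̂_MAP = 0.204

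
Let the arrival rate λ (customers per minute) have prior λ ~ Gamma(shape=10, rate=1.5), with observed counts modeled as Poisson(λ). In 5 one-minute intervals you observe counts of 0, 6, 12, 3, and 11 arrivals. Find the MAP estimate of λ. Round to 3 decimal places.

Σxᵢ = 0+6+12+3+11 = 32, with n = 5.
Posterior ∝ λ^9e^(−1.5λ) · λ^32e^(−5λ) = λ^41e^(−6.5λ), i.e. Gamma(shape=42, rate=6.5).
The mode of a Gamma(a, b) with a ≥ 1 (shape–rate) is (a−1)/b = 41/6.5 ≈ 6.308.

λ̂_MAP = 6.308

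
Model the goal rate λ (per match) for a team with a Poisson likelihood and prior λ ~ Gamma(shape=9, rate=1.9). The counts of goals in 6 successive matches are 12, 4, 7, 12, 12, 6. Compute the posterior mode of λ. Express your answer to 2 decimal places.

λ̂_MAP = 7.72

Σxᵢ = 12+4+7+12+12+6 = 53, with n = 6.
Posterior ∝ λ^8e^(−1.9λ) · λ^53e^(−6λ) = λ^61e^(−7.9λ), i.e. Gamma(shape=62, rate=7.9).
The mode of a Gamma(a, b) with a ≥ 1 (shape–rate) is (a−1)/b = 61/7.9 ≈ 7.72.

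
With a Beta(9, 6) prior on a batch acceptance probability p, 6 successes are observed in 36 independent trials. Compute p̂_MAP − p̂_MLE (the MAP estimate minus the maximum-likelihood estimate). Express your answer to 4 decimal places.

MAP − MLE = 0.1190

Posterior is Beta(15, 36); MAP = (15−1)/(51−2) = 14/49 ≈ 0.28571.
MLE ignores the prior: p̂_MLE = k/n = 6/36 ≈ 0.16667.
Difference = 14/49 − 6/36 = 5/42 ≈ 0.1190.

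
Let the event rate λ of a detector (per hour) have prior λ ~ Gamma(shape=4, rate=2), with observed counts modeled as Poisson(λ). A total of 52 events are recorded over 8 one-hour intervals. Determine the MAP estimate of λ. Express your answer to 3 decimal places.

λ̂_MAP = 5.500

Σxᵢ = 52, n = 8.
Posterior ∝ λ^3e^(−2λ) · λ^52e^(−8λ) = λ^55e^(−10λ), i.e. Gamma(shape=56, rate=10).
The mode of a Gamma(a, b) with a ≥ 1 (shape–rate) is (a−1)/b = 55/10 ≈ 5.500.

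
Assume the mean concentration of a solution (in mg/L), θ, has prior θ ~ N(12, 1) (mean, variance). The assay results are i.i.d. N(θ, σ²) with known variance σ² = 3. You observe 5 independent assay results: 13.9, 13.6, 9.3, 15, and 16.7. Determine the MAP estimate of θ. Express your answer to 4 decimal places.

n = 5; x̄ = (13.9 + 13.6 + 9.3 + 15 + 16.7)/5 = 68.5/5 = 13.7.
For a Normal prior and Normal likelihood with known variance, the posterior is Normal; its mode equals its mean, the precision-weighted average.
Prior precision 1/σ₀² = 1/1 = 1; data precision n/σ² = 5/3.
θ̂ = (1·12 + (5/3)·13.7) / (1 + 5/3) = (209/6)/(8/3) = 13.0625.

θ̂_MAP = 13.0625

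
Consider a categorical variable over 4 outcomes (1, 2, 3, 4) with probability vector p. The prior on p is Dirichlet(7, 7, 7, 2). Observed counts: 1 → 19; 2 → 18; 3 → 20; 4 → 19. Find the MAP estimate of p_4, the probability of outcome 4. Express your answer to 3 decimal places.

The posterior is Dirichlet(αᵢ + nᵢ) = Dirichlet(26, 25, 27, 21).
For a Dirichlet(a₁,…,a_K) with all aᵢ > 1, the mode has j-th component (aⱼ − 1)/(Σaᵢ − K).
Here Σaᵢ = 99 and K = 4, so p_4 = (21 − 1)/(99 − 4) = 20/95 ≈ 0.211.

MAP estimate: 0.211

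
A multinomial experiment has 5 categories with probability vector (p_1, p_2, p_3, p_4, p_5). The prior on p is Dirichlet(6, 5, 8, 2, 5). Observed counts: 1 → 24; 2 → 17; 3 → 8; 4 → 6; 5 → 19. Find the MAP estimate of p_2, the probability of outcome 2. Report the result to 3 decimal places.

The posterior is Dirichlet(αᵢ + nᵢ) = Dirichlet(30, 22, 16, 8, 24).
For a Dirichlet(a₁,…,a_K) with all aᵢ > 1, the mode has j-th component (aⱼ − 1)/(Σaᵢ − K).
Here Σaᵢ = 100 and K = 5, so p_2 = (22 − 1)/(100 − 5) = 21/95 ≈ 0.221.

MAP estimate: 0.221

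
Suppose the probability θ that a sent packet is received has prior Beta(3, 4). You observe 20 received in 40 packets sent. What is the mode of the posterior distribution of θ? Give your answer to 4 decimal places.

θ̂_MAP = 0.4889

Prior: Beta(3, 4).
Data: 20 successes in 40 trials. The binomial likelihood contributes θ^20(1−θ)^20, so the posterior is Beta(3+20, 4+20) = Beta(23, 24).
For Beta(a, b) with a, b > 1 the mode is (a−1)/(a+b−2) = 22/45 ≈ 0.4889.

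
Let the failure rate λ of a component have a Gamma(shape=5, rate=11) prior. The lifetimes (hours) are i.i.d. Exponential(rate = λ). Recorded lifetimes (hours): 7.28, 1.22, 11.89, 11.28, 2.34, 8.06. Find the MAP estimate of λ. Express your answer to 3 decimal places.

λ̂_MAP = 0.188

The Exponential(rate=λ) likelihood is ∝ λ^n e^(−λΣtᵢ). Here n = 6 and Σtᵢ = 7.28 + 1.22 + 11.89 + 11.28 + 2.34 + 8.06 = 42.07.
Posterior ∝ λ^4e^(−11λ) · λ^6e^(−42.07λ) = λ^10e^(−53.07λ), i.e. Gamma(11, 53.07).
Mode = (a−1)/b = 10/53.07 ≈ 0.188.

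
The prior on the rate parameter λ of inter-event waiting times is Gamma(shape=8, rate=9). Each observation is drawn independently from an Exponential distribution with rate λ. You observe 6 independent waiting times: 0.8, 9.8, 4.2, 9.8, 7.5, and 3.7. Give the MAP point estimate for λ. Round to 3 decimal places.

λ̂_MAP = 0.290

The Exponential(rate=λ) likelihood is ∝ λ^n e^(−λΣtᵢ). Here n = 6 and Σtᵢ = 0.8 + 9.8 + 4.2 + 9.8 + 7.5 + 3.7 = 35.8.
Posterior ∝ λ^7e^(−9λ) · λ^6e^(−35.8λ) = λ^13e^(−44.8λ), i.e. Gamma(14, 44.8).
Mode = (a−1)/b = 13/44.8 ≈ 0.290.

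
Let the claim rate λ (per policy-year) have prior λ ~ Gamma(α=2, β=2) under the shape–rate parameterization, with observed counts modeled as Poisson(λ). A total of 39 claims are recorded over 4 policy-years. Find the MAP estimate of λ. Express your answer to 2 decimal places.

Σxᵢ = 39, n = 4.
Posterior ∝ λe^(−2λ) · λ^39e^(−4λ) = λ^40e^(−6λ), i.e. Gamma(shape=41, rate=6).
The mode of a Gamma(a, b) with a ≥ 1 (shape–rate) is (a−1)/b = 40/6 ≈ 6.67.

λ̂_MAP = 6.67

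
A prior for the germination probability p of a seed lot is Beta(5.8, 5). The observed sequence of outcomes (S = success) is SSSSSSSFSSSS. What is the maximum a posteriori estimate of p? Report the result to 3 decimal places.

p̂_MAP = 0.760

Prior: Beta(5.8, 5).
Data: 11 successes in 12 trials (from the sequence). The binomial likelihood contributes p^11(1−p)^1, so the posterior is Beta(5.8+11, 5+1) = Beta(16.8, 6).
For Beta(a, b) with a, b > 1 the mode is (a−1)/(a+b−2) = 15.8/20.8 ≈ 0.760.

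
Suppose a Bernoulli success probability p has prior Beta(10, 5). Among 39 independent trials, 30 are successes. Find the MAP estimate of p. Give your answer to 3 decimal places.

p̂_MAP = 0.750

Prior: Beta(10, 5).
Data: 30 successes in 39 trials. The binomial likelihood contributes p^30(1−p)^9, so the posterior is Beta(10+30, 5+9) = Beta(40, 14).
For Beta(a, b) with a, b > 1 the mode is (a−1)/(a+b−2) = 39/52 ≈ 0.750.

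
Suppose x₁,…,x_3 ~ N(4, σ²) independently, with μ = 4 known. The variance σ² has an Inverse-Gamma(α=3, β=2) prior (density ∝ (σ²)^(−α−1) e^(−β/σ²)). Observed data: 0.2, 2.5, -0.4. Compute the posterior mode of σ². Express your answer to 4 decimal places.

σ̂²_MAP = 3.6409

Sum of squared deviations about the known mean: SS = (0.2−4)² + (2.5−4)² + (-0.4−4)² = 36.05.
The Normal likelihood contributes (σ²)^(−n/2) exp(−SS/(2σ²)), so the posterior is Inverse-Gamma(α + n/2, β + SS/2) = Inverse-Gamma(4.5, 20.025).
The mode of Inverse-Gamma(a, b) is b/(a+1) = 20.025/5.5 ≈ 3.6409.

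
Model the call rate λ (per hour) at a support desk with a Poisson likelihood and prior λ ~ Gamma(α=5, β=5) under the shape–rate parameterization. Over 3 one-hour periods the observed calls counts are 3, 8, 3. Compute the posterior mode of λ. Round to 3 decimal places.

Σxᵢ = 3+8+3 = 14, with n = 3.
Posterior ∝ λ^4e^(−5λ) · λ^14e^(−3λ) = λ^18e^(−8λ), i.e. Gamma(shape=19, rate=8).
The mode of a Gamma(a, b) with a ≥ 1 (shape–rate) is (a−1)/b = 18/8 ≈ 2.250.

λ̂_MAP = 2.250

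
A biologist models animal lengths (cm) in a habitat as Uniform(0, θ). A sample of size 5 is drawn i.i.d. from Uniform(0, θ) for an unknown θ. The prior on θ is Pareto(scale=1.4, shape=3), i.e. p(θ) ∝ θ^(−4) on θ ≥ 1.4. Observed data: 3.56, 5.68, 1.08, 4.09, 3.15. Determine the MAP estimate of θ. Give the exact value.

The Uniform(0, θ) likelihood is θ^(−n) for θ ≥ max(xᵢ), zero otherwise. Here max(xᵢ) = 5.68.
Posterior ∝ θ^(−4) · θ^(−5) = θ^(−9) on θ ≥ max(1.4, 5.68) = 5.68.
This density is strictly decreasing in θ, so the posterior mode lies at the lower boundary of the support.

θ̂_MAP = 5.68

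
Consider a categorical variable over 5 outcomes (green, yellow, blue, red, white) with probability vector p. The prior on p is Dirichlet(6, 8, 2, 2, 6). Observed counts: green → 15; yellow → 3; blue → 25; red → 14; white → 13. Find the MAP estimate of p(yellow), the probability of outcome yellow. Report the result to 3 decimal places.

MAP estimate of p(yellow) = 0.112

The posterior is Dirichlet(αᵢ + nᵢ) = Dirichlet(21, 11, 27, 16, 19).
For a Dirichlet(a₁,…,a_K) with all aᵢ > 1, the mode has j-th component (aⱼ − 1)/(Σaᵢ − K).
Here Σaᵢ = 94 and K = 5, so p(yellow) = (11 − 1)/(94 − 5) = 10/89 ≈ 0.112.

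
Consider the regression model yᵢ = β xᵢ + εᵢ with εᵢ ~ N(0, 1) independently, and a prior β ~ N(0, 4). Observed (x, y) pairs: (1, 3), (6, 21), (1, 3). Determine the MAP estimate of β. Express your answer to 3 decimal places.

log p(β | y) = −Σ(yᵢ − βxᵢ)²/(2·1) − β²/(2·4) + const.
Setting the derivative to zero: Σxᵢ(yᵢ − βxᵢ)/1 − β/4 = 0, so β = Σxᵢyᵢ / (Σxᵢ² + σ²/τ²).
Σxᵢyᵢ = 1·3 + 6·21 + 1·3 = 132; Σxᵢ² = 38; σ²/τ² = 0.25.
β̂_MAP = 132 / (38 + 0.25) = 132/38.25 ≈ 3.451.

β̂_MAP = 3.451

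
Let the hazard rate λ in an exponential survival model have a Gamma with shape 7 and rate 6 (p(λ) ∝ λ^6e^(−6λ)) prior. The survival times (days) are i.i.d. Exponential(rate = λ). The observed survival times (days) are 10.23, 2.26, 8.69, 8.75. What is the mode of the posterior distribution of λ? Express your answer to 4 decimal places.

λ̂_MAP = 0.2783

The Exponential(rate=λ) likelihood is ∝ λ^n e^(−λΣtᵢ). Here n = 4 and Σtᵢ = 10.23 + 2.26 + 8.69 + 8.75 = 29.93.
Posterior ∝ λ^6e^(−6λ) · λ^4e^(−29.93λ) = λ^10e^(−35.93λ), i.e. Gamma(11, 35.93).
Mode = (a−1)/b = 10/35.93 ≈ 0.2783.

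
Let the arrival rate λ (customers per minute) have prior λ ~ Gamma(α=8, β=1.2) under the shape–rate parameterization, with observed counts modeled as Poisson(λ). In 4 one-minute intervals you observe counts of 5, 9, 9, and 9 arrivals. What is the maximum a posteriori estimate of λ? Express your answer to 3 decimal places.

Σxᵢ = 5+9+9+9 = 32, with n = 4.
Posterior ∝ λ^7e^(−1.2λ) · λ^32e^(−4λ) = λ^39e^(−5.2λ), i.e. Gamma(shape=40, rate=5.2).
The mode of a Gamma(a, b) with a ≥ 1 (shape–rate) is (a−1)/b = 39/5.2 ≈ 7.500.

λ̂_MAP = 7.500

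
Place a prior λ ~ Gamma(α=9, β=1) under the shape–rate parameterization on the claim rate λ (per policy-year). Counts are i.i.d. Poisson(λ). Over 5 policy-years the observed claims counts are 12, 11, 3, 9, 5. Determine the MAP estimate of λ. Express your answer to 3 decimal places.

λ̂_MAP = 8.000

Σxᵢ = 12+11+3+9+5 = 40, with n = 5.
Posterior ∝ λ^8e^(−1λ) · λ^40e^(−5λ) = λ^48e^(−6λ), i.e. Gamma(shape=49, rate=6).
The mode of a Gamma(a, b) with a ≥ 1 (shape–rate) is (a−1)/b = 48/6 ≈ 8.000.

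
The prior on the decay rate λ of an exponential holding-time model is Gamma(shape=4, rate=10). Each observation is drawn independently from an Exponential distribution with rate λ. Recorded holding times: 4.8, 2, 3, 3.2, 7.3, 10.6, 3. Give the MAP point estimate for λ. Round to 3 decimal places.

The Exponential(rate=λ) likelihood is ∝ λ^n e^(−λΣtᵢ). Here n = 7 and Σtᵢ = 4.8 + 2 + 3 + 3.2 + 7.3 + 10.6 + 3 = 33.9.
Posterior ∝ λ^3e^(−10λ) · λ^7e^(−33.9λ) = λ^10e^(−43.9λ), i.e. Gamma(11, 43.9).
Mode = (a−1)/b = 10/43.9 ≈ 0.228.

λ̂_MAP = 0.228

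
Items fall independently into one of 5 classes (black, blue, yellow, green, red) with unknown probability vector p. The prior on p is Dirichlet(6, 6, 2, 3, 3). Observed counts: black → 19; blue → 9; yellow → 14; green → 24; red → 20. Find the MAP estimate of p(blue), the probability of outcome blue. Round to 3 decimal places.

MAP estimate of p(blue) = 0.139

The posterior is Dirichlet(αᵢ + nᵢ) = Dirichlet(25, 15, 16, 27, 23).
For a Dirichlet(a₁,…,a_K) with all aᵢ > 1, the mode has j-th component (aⱼ − 1)/(Σaᵢ − K).
Here Σaᵢ = 106 and K = 5, so p(blue) = (15 − 1)/(106 − 5) = 14/101 ≈ 0.139.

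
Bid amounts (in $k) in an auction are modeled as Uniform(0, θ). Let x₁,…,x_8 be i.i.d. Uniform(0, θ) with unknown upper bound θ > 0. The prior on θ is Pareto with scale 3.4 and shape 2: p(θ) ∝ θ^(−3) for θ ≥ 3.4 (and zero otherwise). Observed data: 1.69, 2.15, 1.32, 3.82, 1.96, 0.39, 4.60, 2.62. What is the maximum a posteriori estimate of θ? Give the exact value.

The Uniform(0, θ) likelihood is θ^(−n) for θ ≥ max(xᵢ), zero otherwise. Here max(xᵢ) = 4.60.
Posterior ∝ θ^(−3) · θ^(−8) = θ^(−11) on θ ≥ max(3.4, 4.60) = 4.60.
This density is strictly decreasing in θ, so the posterior mode lies at the lower boundary of the support.

θ̂_MAP = 4.60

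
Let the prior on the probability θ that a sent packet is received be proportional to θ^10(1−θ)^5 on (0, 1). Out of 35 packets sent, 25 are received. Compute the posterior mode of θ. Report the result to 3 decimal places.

The prior density ∝ θ^10(1−θ)^5 is the kernel of Beta(11, 6).
Data: 25 successes in 35 trials. The binomial likelihood contributes θ^25(1−θ)^10, so the posterior is Beta(11+25, 6+10) = Beta(36, 16).
For Beta(a, b) with a, b > 1 the mode is (a−1)/(a+b−2) = 35/50 ≈ 0.700.

θ̂_MAP = 0.700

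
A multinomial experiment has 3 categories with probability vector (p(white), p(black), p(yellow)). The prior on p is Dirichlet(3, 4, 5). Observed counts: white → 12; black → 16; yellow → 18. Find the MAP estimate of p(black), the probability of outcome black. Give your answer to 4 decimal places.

MAP estimate of p(black) = 0.3455

The posterior is Dirichlet(αᵢ + nᵢ) = Dirichlet(15, 20, 23).
For a Dirichlet(a₁,…,a_K) with all aᵢ > 1, the mode has j-th component (aⱼ − 1)/(Σaᵢ − K).
Here Σaᵢ = 58 and K = 3, so p(black) = (20 − 1)/(58 − 3) = 19/55 ≈ 0.3455.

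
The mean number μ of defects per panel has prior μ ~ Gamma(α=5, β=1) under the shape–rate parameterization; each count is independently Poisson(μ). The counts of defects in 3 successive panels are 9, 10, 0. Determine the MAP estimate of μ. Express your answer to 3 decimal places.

Σxᵢ = 9+10+0 = 19, with n = 3.
Posterior ∝ μ^4e^(−1μ) · μ^19e^(−3μ) = μ^23e^(−4μ), i.e. Gamma(shape=24, rate=4).
The mode of a Gamma(a, b) with a ≥ 1 (shape–rate) is (a−1)/b = 23/4 ≈ 5.750.

μ̂_MAP = 5.750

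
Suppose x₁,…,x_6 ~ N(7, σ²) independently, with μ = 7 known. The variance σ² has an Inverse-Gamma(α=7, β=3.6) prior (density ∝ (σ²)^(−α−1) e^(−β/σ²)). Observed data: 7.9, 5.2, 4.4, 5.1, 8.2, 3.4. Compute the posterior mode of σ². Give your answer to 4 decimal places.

Sum of squared deviations about the known mean: SS = (7.9−7)² + (5.2−7)² + (4.4−7)² + (5.1−7)² + (8.2−7)² + (3.4−7)² = 28.82.
The Normal likelihood contributes (σ²)^(−n/2) exp(−SS/(2σ²)), so the posterior is Inverse-Gamma(α + n/2, β + SS/2) = Inverse-Gamma(10, 18.01).
The mode of Inverse-Gamma(a, b) is b/(a+1) = 18.01/11 ≈ 1.6373.

σ̂²_MAP = 1.6373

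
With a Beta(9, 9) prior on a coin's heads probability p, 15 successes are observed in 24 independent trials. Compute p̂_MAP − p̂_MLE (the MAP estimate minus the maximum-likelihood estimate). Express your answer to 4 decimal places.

MAP − MLE = -0.0500

Posterior is Beta(24, 18); MAP = (24−1)/(42−2) = 23/40 ≈ 0.57500.
MLE ignores the prior: p̂_MLE = k/n = 15/24 ≈ 0.62500.
Difference = 23/40 − 15/24 = -1/20 ≈ -0.0500.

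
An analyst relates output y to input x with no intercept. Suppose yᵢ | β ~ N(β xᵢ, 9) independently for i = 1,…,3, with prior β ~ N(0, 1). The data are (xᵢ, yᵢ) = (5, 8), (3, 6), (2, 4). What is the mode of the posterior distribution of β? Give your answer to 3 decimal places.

β̂_MAP = 1.404

log p(β | y) = −Σ(yᵢ − βxᵢ)²/(2·9) − β²/(2·1) + const.
Setting the derivative to zero: Σxᵢ(yᵢ − βxᵢ)/9 − β/1 = 0, so β = Σxᵢyᵢ / (Σxᵢ² + σ²/τ²).
Σxᵢyᵢ = 5·8 + 3·6 + 2·4 = 66; Σxᵢ² = 38; σ²/τ² = 9.
β̂_MAP = 66 / (38 + 9) = 66/47 ≈ 1.404.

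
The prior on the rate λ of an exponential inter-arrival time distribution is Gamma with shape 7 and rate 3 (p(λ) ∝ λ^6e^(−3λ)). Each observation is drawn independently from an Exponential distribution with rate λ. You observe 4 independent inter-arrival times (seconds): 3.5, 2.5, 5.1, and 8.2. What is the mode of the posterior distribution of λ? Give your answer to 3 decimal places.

The Exponential(rate=λ) likelihood is ∝ λ^n e^(−λΣtᵢ). Here n = 4 and Σtᵢ = 3.5 + 2.5 + 5.1 + 8.2 = 19.3.
Posterior ∝ λ^6e^(−3λ) · λ^4e^(−19.3λ) = λ^10e^(−22.3λ), i.e. Gamma(11, 22.3).
Mode = (a−1)/b = 10/22.3 ≈ 0.448.

λ̂_MAP = 0.448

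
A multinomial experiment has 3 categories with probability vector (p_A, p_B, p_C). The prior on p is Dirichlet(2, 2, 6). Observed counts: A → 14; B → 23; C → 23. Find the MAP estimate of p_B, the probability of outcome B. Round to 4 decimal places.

The posterior is Dirichlet(αᵢ + nᵢ) = Dirichlet(16, 25, 29).
For a Dirichlet(a₁,…,a_K) with all aᵢ > 1, the mode has j-th component (aⱼ − 1)/(Σaᵢ − K).
Here Σaᵢ = 70 and K = 3, so p_B = (25 − 1)/(70 − 3) = 24/67 ≈ 0.3582.

MAP estimate of p_B = 0.3582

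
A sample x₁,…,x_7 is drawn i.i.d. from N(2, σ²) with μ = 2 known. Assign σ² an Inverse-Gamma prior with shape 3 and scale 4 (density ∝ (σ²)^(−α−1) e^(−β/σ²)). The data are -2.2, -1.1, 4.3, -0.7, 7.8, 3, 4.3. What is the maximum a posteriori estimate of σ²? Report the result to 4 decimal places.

Sum of squared deviations about the known mean: SS = (-2.2−2)² + (-1.1−2)² + (4.3−2)² + (-0.7−2)² + (7.8−2)² + (3−2)² + (4.3−2)² = 79.76.
The Normal likelihood contributes (σ²)^(−n/2) exp(−SS/(2σ²)), so the posterior is Inverse-Gamma(α + n/2, β + SS/2) = Inverse-Gamma(6.5, 43.88).
The mode of Inverse-Gamma(a, b) is b/(a+1) = 43.88/7.5 ≈ 5.8507.

σ̂²_MAP = 5.8507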